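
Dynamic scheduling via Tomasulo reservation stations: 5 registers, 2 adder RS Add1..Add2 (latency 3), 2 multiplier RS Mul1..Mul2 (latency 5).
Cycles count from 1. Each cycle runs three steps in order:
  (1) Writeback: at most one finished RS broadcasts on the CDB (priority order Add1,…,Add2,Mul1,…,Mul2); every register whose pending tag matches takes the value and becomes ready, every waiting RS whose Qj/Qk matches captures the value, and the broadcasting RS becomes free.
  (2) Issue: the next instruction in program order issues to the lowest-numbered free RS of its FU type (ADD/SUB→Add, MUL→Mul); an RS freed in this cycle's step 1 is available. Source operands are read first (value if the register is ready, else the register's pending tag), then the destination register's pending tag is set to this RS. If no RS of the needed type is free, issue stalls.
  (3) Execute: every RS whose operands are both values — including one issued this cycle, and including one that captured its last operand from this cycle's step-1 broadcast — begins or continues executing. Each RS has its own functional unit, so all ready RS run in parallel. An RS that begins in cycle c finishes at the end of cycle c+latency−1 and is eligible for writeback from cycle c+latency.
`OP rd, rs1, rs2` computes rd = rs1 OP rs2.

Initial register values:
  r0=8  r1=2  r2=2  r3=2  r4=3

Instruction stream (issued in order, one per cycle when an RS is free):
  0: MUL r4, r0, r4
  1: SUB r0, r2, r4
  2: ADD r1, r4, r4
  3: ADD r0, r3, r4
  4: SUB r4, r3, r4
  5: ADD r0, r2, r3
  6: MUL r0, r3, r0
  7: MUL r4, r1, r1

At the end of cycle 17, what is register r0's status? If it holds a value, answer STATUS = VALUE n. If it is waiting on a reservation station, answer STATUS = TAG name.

c1: issue MUL r4<-Mul1 | r0:8,r1:2,r2:2,r3:2,r4:Mul1
c2: issue SUB r0<-Add1 | r0:Add1,r1:2,r2:2,r3:2,r4:Mul1
c3: issue ADD r1<-Add2 | r0:Add1,r1:Add2,r2:2,r3:2,r4:Mul1
c4: stall | r0:Add1,r1:Add2,r2:2,r3:2,r4:Mul1
c5: stall | r0:Add1,r1:Add2,r2:2,r3:2,r4:Mul1
c6: CDB Mul1=24; stall | r0:Add1,r1:Add2,r2:2,r3:2,r4:24
c7: stall | r0:Add1,r1:Add2,r2:2,r3:2,r4:24
c8: stall | r0:Add1,r1:Add2,r2:2,r3:2,r4:24
c9: CDB Add1=-22; issue ADD r0<-Add1 | r0:Add1,r1:Add2,r2:2,r3:2,r4:24
c10: CDB Add2=48; issue SUB r4<-Add2 | r0:Add1,r1:48,r2:2,r3:2,r4:Add2
c11: stall | r0:Add1,r1:48,r2:2,r3:2,r4:Add2
c12: CDB Add1=26; issue ADD r0<-Add1 | r0:Add1,r1:48,r2:2,r3:2,r4:Add2
c13: CDB Add2=-22; issue MUL r0<-Mul1 | r0:Mul1,r1:48,r2:2,r3:2,r4:-22
c14: issue MUL r4<-Mul2 | r0:Mul1,r1:48,r2:2,r3:2,r4:Mul2
c15: CDB Add1=4 | r0:Mul1,r1:48,r2:2,r3:2,r4:Mul2
c16: - | r0:Mul1,r1:48,r2:2,r3:2,r4:Mul2
c17: - | r0:Mul1,r1:48,r2:2,r3:2,r4:Mul2

STATUS = TAG Mul1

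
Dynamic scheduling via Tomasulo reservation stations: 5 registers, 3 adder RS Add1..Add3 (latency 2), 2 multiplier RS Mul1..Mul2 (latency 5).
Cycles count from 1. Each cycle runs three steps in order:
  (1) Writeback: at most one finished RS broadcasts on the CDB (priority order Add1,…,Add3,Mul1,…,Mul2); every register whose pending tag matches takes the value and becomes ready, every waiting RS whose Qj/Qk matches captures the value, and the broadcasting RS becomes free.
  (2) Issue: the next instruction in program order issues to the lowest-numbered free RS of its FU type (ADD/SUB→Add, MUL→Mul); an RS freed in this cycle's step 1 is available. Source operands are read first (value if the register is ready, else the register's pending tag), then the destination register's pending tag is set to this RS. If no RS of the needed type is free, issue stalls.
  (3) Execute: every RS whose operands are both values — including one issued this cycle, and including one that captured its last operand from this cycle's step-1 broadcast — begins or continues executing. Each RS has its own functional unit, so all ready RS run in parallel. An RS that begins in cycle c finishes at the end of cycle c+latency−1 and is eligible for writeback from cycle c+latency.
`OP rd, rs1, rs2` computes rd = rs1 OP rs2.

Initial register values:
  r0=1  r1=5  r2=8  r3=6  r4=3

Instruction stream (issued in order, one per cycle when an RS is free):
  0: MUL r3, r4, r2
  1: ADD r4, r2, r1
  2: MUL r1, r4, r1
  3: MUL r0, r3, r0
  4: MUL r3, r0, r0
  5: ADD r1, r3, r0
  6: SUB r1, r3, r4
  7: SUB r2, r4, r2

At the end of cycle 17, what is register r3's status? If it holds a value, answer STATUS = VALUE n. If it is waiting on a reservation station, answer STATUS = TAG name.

STATUS = VALUE 576

c1: issue MUL r3<-Mul1 | r0:1,r1:5,r2:8,r3:Mul1,r4:3
c2: issue ADD r4<-Add1 | r0:1,r1:5,r2:8,r3:Mul1,r4:Add1
c3: issue MUL r1<-Mul2 | r0:1,r1:Mul2,r2:8,r3:Mul1,r4:Add1
c4: CDB Add1=13; stall | r0:1,r1:Mul2,r2:8,r3:Mul1,r4:13
c5: stall | r0:1,r1:Mul2,r2:8,r3:Mul1,r4:13
c6: CDB Mul1=24; issue MUL r0<-Mul1 | r0:Mul1,r1:Mul2,r2:8,r3:24,r4:13
c7: stall | r0:Mul1,r1:Mul2,r2:8,r3:24,r4:13
c8: stall | r0:Mul1,r1:Mul2,r2:8,r3:24,r4:13
c9: CDB Mul2=65; issue MUL r3<-Mul2 | r0:Mul1,r1:65,r2:8,r3:Mul2,r4:13
c10: issue ADD r1<-Add1 | r0:Mul1,r1:Add1,r2:8,r3:Mul2,r4:13
c11: CDB Mul1=24; issue SUB r1<-Add2 | r0:24,r1:Add2,r2:8,r3:Mul2,r4:13
c12: issue SUB r2<-Add3 | r0:24,r1:Add2,r2:Add3,r3:Mul2,r4:13
c13: - | r0:24,r1:Add2,r2:Add3,r3:Mul2,r4:13
c14: CDB Add3=5 | r0:24,r1:Add2,r2:5,r3:Mul2,r4:13
c15: - | r0:24,r1:Add2,r2:5,r3:Mul2,r4:13
c16: CDB Mul2=576 | r0:24,r1:Add2,r2:5,r3:576,r4:13
c17: - | r0:24,r1:Add2,r2:5,r3:576,r4:13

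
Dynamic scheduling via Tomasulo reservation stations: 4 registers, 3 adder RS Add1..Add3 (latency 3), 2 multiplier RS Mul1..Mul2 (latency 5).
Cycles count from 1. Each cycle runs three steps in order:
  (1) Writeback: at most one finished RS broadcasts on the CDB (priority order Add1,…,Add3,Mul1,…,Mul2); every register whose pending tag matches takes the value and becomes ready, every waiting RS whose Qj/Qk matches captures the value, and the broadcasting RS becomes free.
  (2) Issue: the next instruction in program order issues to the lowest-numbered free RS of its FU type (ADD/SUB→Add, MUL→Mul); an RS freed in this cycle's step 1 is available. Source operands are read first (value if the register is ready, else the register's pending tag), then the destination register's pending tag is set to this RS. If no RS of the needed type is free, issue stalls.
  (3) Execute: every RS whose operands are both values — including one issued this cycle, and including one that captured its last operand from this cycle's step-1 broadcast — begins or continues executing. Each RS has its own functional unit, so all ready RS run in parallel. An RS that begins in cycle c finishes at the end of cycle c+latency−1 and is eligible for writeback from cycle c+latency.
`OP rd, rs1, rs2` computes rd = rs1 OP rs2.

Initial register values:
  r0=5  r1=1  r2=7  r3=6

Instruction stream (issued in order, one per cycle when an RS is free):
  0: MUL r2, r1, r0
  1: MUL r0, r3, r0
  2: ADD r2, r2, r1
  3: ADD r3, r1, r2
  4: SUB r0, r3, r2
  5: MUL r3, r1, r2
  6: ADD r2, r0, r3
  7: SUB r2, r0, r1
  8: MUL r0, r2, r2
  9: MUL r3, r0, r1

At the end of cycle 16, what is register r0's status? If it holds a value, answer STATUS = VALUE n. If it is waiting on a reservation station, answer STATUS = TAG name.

STATUS = TAG Mul2

  c1: issue MUL r2<-Mul1  regs: r0:5,r1:1,r2:Mul1,r3:6
  c2: issue MUL r0<-Mul2  regs: r0:Mul2,r1:1,r2:Mul1,r3:6
  c3: issue ADD r2<-Add1  regs: r0:Mul2,r1:1,r2:Add1,r3:6
  c4: issue ADD r3<-Add2  regs: r0:Mul2,r1:1,r2:Add1,r3:Add2
  c5: issue SUB r0<-Add3  regs: r0:Add3,r1:1,r2:Add1,r3:Add2
  c6: CDB Mul1=5; issue MUL r3<-Mul1  regs: r0:Add3,r1:1,r2:Add1,r3:Mul1
  c7: CDB Mul2=30; stall  regs: r0:Add3,r1:1,r2:Add1,r3:Mul1
  c8: stall  regs: r0:Add3,r1:1,r2:Add1,r3:Mul1
  c9: CDB Add1=6; issue ADD r2<-Add1  regs: r0:Add3,r1:1,r2:Add1,r3:Mul1
  c10: stall  regs: r0:Add3,r1:1,r2:Add1,r3:Mul1
  c11: stall  regs: r0:Add3,r1:1,r2:Add1,r3:Mul1
  c12: CDB Add2=7; issue SUB r2<-Add2  regs: r0:Add3,r1:1,r2:Add2,r3:Mul1
  c13: issue MUL r0<-Mul2  regs: r0:Mul2,r1:1,r2:Add2,r3:Mul1
  c14: CDB Mul1=6; issue MUL r3<-Mul1  regs: r0:Mul2,r1:1,r2:Add2,r3:Mul1
  c15: CDB Add3=1  regs: r0:Mul2,r1:1,r2:Add2,r3:Mul1
  c16: -  regs: r0:Mul2,r1:1,r2:Add2,r3:Mul1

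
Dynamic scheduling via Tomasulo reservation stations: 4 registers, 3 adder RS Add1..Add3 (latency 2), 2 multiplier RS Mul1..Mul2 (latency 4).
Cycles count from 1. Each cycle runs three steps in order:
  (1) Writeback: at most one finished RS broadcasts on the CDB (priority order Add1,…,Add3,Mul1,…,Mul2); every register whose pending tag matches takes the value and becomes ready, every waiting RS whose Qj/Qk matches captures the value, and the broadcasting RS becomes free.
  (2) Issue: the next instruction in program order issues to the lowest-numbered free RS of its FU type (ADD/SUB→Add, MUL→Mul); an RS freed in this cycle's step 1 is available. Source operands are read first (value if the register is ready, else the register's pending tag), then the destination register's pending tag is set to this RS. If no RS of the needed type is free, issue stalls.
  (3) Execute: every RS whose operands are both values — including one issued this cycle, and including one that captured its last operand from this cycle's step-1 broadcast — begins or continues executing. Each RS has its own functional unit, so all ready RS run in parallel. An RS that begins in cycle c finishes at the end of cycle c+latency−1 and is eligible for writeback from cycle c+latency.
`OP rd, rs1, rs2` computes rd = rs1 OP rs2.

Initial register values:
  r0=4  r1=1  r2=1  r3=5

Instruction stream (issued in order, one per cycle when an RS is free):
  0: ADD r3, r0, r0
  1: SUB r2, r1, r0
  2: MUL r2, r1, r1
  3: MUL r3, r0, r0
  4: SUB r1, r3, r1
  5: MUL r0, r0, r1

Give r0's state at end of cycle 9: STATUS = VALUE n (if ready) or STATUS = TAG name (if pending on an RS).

STATUS = TAG Mul1

c1: issue ADD r3<-Add1 | r0:4,r1:1,r2:1,r3:Add1
c2: issue SUB r2<-Add2 | r0:4,r1:1,r2:Add2,r3:Add1
c3: CDB Add1=8; issue MUL r2<-Mul1 | r0:4,r1:1,r2:Mul1,r3:8
c4: CDB Add2=-3; issue MUL r3<-Mul2 | r0:4,r1:1,r2:Mul1,r3:Mul2
c5: issue SUB r1<-Add1 | r0:4,r1:Add1,r2:Mul1,r3:Mul2
c6: stall | r0:4,r1:Add1,r2:Mul1,r3:Mul2
c7: CDB Mul1=1; issue MUL r0<-Mul1 | r0:Mul1,r1:Add1,r2:1,r3:Mul2
c8: CDB Mul2=16 | r0:Mul1,r1:Add1,r2:1,r3:16
c9: - | r0:Mul1,r1:Add1,r2:1,r3:16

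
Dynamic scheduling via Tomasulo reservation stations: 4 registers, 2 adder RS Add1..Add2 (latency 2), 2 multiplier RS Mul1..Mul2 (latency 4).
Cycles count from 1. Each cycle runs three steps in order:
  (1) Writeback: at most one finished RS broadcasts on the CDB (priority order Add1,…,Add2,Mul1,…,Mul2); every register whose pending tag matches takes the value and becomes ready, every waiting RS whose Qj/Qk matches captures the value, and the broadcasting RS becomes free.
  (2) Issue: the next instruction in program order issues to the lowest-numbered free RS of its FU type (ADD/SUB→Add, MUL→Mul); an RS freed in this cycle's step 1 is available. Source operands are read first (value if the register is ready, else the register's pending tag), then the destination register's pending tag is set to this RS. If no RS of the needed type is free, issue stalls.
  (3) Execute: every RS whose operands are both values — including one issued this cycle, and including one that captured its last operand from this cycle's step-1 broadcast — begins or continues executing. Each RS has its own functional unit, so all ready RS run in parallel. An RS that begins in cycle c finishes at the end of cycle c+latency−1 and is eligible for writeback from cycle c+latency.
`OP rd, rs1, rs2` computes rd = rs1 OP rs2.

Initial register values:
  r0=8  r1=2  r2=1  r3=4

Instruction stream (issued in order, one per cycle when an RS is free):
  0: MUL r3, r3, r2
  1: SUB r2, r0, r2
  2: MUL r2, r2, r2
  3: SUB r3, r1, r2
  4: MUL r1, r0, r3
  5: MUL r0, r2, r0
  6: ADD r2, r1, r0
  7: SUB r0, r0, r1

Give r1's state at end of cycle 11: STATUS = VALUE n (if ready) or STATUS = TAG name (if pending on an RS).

c1: issue MUL r3<-Mul1 | r0:8,r1:2,r2:1,r3:Mul1
c2: issue SUB r2<-Add1 | r0:8,r1:2,r2:Add1,r3:Mul1
c3: issue MUL r2<-Mul2 | r0:8,r1:2,r2:Mul2,r3:Mul1
c4: CDB Add1=7; issue SUB r3<-Add1 | r0:8,r1:2,r2:Mul2,r3:Add1
c5: CDB Mul1=4; issue MUL r1<-Mul1 | r0:8,r1:Mul1,r2:Mul2,r3:Add1
c6: stall | r0:8,r1:Mul1,r2:Mul2,r3:Add1
c7: stall | r0:8,r1:Mul1,r2:Mul2,r3:Add1
c8: CDB Mul2=49; issue MUL r0<-Mul2 | r0:Mul2,r1:Mul1,r2:49,r3:Add1
c9: issue ADD r2<-Add2 | r0:Mul2,r1:Mul1,r2:Add2,r3:Add1
c10: CDB Add1=-47; issue SUB r0<-Add1 | r0:Add1,r1:Mul1,r2:Add2,r3:-47
c11: - | r0:Add1,r1:Mul1,r2:Add2,r3:-47

STATUS = TAG Mul1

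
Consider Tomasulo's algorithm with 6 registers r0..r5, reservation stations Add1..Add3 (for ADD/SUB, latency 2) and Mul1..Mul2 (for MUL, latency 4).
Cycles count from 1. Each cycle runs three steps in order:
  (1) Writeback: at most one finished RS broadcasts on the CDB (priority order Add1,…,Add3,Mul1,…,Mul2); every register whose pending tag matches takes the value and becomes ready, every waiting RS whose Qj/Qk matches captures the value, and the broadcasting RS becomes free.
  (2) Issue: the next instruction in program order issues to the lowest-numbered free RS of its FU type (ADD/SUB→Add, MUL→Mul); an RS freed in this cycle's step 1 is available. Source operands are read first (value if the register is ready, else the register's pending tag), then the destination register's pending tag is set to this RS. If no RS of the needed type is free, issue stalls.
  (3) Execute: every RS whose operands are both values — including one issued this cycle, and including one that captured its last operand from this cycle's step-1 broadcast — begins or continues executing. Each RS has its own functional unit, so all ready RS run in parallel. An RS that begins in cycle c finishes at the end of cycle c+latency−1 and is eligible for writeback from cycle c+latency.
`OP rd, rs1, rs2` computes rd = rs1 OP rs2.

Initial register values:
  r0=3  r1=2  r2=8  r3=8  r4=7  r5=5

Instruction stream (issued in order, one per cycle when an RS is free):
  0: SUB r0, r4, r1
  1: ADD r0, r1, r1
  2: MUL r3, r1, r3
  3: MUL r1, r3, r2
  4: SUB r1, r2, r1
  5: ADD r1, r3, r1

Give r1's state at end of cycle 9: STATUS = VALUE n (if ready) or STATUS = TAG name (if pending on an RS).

STATUS = TAG Add2

cycle 1: issue SUB r0<-Add1 // r0:Add1,r1:2,r2:8,r3:8,r4:7,r5:5
cycle 2: issue ADD r0<-Add2 // r0:Add2,r1:2,r2:8,r3:8,r4:7,r5:5
cycle 3: CDB Add1=5; issue MUL r3<-Mul1 // r0:Add2,r1:2,r2:8,r3:Mul1,r4:7,r5:5
cycle 4: CDB Add2=4; issue MUL r1<-Mul2 // r0:4,r1:Mul2,r2:8,r3:Mul1,r4:7,r5:5
cycle 5: issue SUB r1<-Add1 // r0:4,r1:Add1,r2:8,r3:Mul1,r4:7,r5:5
cycle 6: issue ADD r1<-Add2 // r0:4,r1:Add2,r2:8,r3:Mul1,r4:7,r5:5
cycle 7: CDB Mul1=16 // r0:4,r1:Add2,r2:8,r3:16,r4:7,r5:5
cycle 8: - // r0:4,r1:Add2,r2:8,r3:16,r4:7,r5:5
cycle 9: - // r0:4,r1:Add2,r2:8,r3:16,r4:7,r5:5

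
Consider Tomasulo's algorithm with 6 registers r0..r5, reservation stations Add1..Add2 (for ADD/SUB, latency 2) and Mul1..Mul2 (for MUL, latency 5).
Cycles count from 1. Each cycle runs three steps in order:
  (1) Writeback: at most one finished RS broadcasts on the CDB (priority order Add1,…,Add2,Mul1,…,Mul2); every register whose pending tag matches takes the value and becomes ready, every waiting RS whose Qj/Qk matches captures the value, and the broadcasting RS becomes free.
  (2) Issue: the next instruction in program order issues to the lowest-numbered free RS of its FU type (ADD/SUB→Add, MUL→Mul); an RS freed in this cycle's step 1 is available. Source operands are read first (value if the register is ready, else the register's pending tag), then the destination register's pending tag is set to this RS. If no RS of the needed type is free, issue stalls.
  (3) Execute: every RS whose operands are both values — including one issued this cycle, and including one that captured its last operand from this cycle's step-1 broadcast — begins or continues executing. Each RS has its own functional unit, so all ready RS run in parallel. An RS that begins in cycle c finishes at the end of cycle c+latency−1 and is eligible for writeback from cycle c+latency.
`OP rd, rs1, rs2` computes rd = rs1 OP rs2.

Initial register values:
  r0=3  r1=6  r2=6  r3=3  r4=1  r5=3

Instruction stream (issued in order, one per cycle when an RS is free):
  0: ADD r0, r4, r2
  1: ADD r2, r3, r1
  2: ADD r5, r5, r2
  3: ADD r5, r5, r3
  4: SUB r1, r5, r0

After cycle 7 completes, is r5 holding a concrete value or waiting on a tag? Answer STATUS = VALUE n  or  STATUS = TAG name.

STATUS = TAG Add2

  c1: issue ADD r0<-Add1  regs: r0:Add1,r1:6,r2:6,r3:3,r4:1,r5:3
  c2: issue ADD r2<-Add2  regs: r0:Add1,r1:6,r2:Add2,r3:3,r4:1,r5:3
  c3: CDB Add1=7; issue ADD r5<-Add1  regs: r0:7,r1:6,r2:Add2,r3:3,r4:1,r5:Add1
  c4: CDB Add2=9; issue ADD r5<-Add2  regs: r0:7,r1:6,r2:9,r3:3,r4:1,r5:Add2
  c5: stall  regs: r0:7,r1:6,r2:9,r3:3,r4:1,r5:Add2
  c6: CDB Add1=12; issue SUB r1<-Add1  regs: r0:7,r1:Add1,r2:9,r3:3,r4:1,r5:Add2
  c7: -  regs: r0:7,r1:Add1,r2:9,r3:3,r4:1,r5:Add2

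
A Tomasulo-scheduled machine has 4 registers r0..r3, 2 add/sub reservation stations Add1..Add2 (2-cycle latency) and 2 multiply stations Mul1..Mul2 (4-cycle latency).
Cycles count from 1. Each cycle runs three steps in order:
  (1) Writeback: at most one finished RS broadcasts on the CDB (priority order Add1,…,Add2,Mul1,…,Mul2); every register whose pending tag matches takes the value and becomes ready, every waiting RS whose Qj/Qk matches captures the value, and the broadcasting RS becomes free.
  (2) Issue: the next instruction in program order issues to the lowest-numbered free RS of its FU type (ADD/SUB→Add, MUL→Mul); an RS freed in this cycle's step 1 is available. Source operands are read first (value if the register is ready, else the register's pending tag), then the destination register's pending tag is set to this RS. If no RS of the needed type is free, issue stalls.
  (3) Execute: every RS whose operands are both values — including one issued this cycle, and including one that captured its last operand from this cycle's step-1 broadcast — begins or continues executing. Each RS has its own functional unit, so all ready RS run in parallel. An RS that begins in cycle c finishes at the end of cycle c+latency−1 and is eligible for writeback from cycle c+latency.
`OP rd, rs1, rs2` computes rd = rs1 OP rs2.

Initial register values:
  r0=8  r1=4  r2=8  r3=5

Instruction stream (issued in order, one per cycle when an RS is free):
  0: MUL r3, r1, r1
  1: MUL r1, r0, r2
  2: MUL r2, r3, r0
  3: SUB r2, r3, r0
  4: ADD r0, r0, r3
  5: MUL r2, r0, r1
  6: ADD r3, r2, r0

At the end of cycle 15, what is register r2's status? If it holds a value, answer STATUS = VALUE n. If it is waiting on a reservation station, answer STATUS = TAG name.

STATUS = VALUE 1536

  c1: issue MUL r3<-Mul1  regs: r0:8,r1:4,r2:8,r3:Mul1
  c2: issue MUL r1<-Mul2  regs: r0:8,r1:Mul2,r2:8,r3:Mul1
  c3: stall  regs: r0:8,r1:Mul2,r2:8,r3:Mul1
  c4: stall  regs: r0:8,r1:Mul2,r2:8,r3:Mul1
  c5: CDB Mul1=16; issue MUL r2<-Mul1  regs: r0:8,r1:Mul2,r2:Mul1,r3:16
  c6: CDB Mul2=64; issue SUB r2<-Add1  regs: r0:8,r1:64,r2:Add1,r3:16
  c7: issue ADD r0<-Add2  regs: r0:Add2,r1:64,r2:Add1,r3:16
  c8: CDB Add1=8; issue MUL r2<-Mul2  regs: r0:Add2,r1:64,r2:Mul2,r3:16
  c9: CDB Add2=24; issue ADD r3<-Add1  regs: r0:24,r1:64,r2:Mul2,r3:Add1
  c10: CDB Mul1=128  regs: r0:24,r1:64,r2:Mul2,r3:Add1
  c11: -  regs: r0:24,r1:64,r2:Mul2,r3:Add1
  c12: -  regs: r0:24,r1:64,r2:Mul2,r3:Add1
  c13: CDB Mul2=1536  regs: r0:24,r1:64,r2:1536,r3:Add1
  c14: -  regs: r0:24,r1:64,r2:1536,r3:Add1
  c15: CDB Add1=1560  regs: r0:24,r1:64,r2:1536,r3:1560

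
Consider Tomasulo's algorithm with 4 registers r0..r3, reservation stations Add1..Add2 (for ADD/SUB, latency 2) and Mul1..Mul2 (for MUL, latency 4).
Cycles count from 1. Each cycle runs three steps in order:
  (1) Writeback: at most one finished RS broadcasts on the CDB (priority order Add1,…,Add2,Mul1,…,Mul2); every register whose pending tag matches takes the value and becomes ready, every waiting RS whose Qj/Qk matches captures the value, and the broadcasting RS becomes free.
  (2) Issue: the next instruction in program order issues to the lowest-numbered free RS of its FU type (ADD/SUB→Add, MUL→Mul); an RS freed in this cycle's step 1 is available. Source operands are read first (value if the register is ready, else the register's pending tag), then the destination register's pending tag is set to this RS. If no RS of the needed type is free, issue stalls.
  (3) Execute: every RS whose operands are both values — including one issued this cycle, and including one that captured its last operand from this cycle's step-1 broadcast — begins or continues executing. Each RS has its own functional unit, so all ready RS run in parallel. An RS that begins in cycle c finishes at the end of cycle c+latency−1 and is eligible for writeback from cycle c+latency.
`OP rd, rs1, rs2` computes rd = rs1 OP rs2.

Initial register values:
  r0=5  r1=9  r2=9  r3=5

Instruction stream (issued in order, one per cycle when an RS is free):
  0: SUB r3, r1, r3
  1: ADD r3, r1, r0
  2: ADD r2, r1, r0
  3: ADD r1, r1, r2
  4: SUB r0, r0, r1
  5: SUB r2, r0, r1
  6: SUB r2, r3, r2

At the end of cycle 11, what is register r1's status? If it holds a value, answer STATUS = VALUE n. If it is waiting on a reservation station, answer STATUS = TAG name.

c1: issue SUB r3<-Add1 | r0:5,r1:9,r2:9,r3:Add1
c2: issue ADD r3<-Add2 | r0:5,r1:9,r2:9,r3:Add2
c3: CDB Add1=4; issue ADD r2<-Add1 | r0:5,r1:9,r2:Add1,r3:Add2
c4: CDB Add2=14; issue ADD r1<-Add2 | r0:5,r1:Add2,r2:Add1,r3:14
c5: CDB Add1=14; issue SUB r0<-Add1 | r0:Add1,r1:Add2,r2:14,r3:14
c6: stall | r0:Add1,r1:Add2,r2:14,r3:14
c7: CDB Add2=23; issue SUB r2<-Add2 | r0:Add1,r1:23,r2:Add2,r3:14
c8: stall | r0:Add1,r1:23,r2:Add2,r3:14
c9: CDB Add1=-18; issue SUB r2<-Add1 | r0:-18,r1:23,r2:Add1,r3:14
c10: - | r0:-18,r1:23,r2:Add1,r3:14
c11: CDB Add2=-41 | r0:-18,r1:23,r2:Add1,r3:14

STATUS = VALUE 23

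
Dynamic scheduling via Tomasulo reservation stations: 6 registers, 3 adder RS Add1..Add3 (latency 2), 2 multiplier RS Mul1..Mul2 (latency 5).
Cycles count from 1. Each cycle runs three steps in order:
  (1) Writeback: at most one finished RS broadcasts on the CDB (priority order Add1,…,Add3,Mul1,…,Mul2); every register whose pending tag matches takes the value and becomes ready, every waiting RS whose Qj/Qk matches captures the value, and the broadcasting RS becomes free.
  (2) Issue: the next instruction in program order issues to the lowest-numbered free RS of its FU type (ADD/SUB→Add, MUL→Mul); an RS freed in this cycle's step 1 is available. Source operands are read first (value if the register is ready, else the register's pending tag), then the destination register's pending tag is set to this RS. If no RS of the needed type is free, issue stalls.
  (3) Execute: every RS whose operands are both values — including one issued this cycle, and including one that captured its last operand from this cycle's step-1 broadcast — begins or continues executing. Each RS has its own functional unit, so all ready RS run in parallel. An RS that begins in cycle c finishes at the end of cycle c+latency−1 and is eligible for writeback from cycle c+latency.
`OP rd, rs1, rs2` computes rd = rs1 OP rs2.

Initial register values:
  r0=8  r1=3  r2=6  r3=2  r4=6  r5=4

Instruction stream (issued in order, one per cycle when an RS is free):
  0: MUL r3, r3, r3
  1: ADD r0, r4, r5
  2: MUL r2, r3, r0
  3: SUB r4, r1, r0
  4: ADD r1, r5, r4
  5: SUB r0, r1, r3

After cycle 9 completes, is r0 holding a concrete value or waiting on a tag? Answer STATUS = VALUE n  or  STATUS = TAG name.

cycle 1: issue MUL r3<-Mul1 // r0:8,r1:3,r2:6,r3:Mul1,r4:6,r5:4
cycle 2: issue ADD r0<-Add1 // r0:Add1,r1:3,r2:6,r3:Mul1,r4:6,r5:4
cycle 3: issue MUL r2<-Mul2 // r0:Add1,r1:3,r2:Mul2,r3:Mul1,r4:6,r5:4
cycle 4: CDB Add1=10; issue SUB r4<-Add1 // r0:10,r1:3,r2:Mul2,r3:Mul1,r4:Add1,r5:4
cycle 5: issue ADD r1<-Add2 // r0:10,r1:Add2,r2:Mul2,r3:Mul1,r4:Add1,r5:4
cycle 6: CDB Add1=-7; issue SUB r0<-Add1 // r0:Add1,r1:Add2,r2:Mul2,r3:Mul1,r4:-7,r5:4
cycle 7: CDB Mul1=4 // r0:Add1,r1:Add2,r2:Mul2,r3:4,r4:-7,r5:4
cycle 8: CDB Add2=-3 // r0:Add1,r1:-3,r2:Mul2,r3:4,r4:-7,r5:4
cycle 9: - // r0:Add1,r1:-3,r2:Mul2,r3:4,r4:-7,r5:4

STATUS = TAG Add1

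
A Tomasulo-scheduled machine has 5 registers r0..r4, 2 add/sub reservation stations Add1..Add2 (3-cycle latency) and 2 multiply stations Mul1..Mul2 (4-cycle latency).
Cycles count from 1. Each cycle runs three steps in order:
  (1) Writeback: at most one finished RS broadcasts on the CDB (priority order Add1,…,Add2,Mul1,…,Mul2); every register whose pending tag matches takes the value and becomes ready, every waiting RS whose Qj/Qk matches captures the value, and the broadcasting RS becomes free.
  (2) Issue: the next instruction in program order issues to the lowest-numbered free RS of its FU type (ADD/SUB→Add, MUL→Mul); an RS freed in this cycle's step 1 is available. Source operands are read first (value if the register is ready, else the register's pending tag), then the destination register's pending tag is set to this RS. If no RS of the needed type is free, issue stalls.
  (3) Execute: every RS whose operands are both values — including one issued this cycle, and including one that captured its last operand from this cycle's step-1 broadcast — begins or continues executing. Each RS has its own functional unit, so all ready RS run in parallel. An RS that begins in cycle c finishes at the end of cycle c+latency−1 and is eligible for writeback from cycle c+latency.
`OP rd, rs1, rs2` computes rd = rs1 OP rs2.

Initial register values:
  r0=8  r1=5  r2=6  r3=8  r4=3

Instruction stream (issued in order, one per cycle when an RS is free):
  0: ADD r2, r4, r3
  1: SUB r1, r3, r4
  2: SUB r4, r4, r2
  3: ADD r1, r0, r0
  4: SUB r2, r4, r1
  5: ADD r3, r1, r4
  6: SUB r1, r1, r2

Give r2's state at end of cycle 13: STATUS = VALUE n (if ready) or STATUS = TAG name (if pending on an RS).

c1: issue ADD r2<-Add1 | r0:8,r1:5,r2:Add1,r3:8,r4:3
c2: issue SUB r1<-Add2 | r0:8,r1:Add2,r2:Add1,r3:8,r4:3
c3: stall | r0:8,r1:Add2,r2:Add1,r3:8,r4:3
c4: CDB Add1=11; issue SUB r4<-Add1 | r0:8,r1:Add2,r2:11,r3:8,r4:Add1
c5: CDB Add2=5; issue ADD r1<-Add2 | r0:8,r1:Add2,r2:11,r3:8,r4:Add1
c6: stall | r0:8,r1:Add2,r2:11,r3:8,r4:Add1
c7: CDB Add1=-8; issue SUB r2<-Add1 | r0:8,r1:Add2,r2:Add1,r3:8,r4:-8
c8: CDB Add2=16; issue ADD r3<-Add2 | r0:8,r1:16,r2:Add1,r3:Add2,r4:-8
c9: stall | r0:8,r1:16,r2:Add1,r3:Add2,r4:-8
c10: stall | r0:8,r1:16,r2:Add1,r3:Add2,r4:-8
c11: CDB Add1=-24; issue SUB r1<-Add1 | r0:8,r1:Add1,r2:-24,r3:Add2,r4:-8
c12: CDB Add2=8 | r0:8,r1:Add1,r2:-24,r3:8,r4:-8
c13: - | r0:8,r1:Add1,r2:-24,r3:8,r4:-8

STATUS = VALUE -24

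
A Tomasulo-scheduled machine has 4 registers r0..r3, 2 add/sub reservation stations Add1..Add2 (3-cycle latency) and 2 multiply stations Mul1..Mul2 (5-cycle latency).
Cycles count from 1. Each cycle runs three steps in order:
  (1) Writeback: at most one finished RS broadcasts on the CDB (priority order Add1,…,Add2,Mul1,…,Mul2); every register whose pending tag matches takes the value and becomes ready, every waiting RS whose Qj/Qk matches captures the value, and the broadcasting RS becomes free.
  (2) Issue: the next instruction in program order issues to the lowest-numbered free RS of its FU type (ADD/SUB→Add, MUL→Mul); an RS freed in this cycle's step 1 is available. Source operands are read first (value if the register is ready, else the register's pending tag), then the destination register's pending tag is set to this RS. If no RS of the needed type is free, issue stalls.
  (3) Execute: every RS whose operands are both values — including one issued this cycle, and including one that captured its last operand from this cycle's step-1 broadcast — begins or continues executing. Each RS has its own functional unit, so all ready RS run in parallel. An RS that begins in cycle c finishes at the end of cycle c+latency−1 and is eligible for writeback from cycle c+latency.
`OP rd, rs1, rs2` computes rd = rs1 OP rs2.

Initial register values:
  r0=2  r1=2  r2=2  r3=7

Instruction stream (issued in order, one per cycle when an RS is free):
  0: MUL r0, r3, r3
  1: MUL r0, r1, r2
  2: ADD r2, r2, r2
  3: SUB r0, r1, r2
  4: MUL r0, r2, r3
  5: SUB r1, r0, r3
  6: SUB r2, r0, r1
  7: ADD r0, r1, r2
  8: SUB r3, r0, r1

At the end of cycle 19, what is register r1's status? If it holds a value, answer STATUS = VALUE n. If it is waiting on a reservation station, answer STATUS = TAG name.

  c1: issue MUL r0<-Mul1  regs: r0:Mul1,r1:2,r2:2,r3:7
  c2: issue MUL r0<-Mul2  regs: r0:Mul2,r1:2,r2:2,r3:7
  c3: issue ADD r2<-Add1  regs: r0:Mul2,r1:2,r2:Add1,r3:7
  c4: issue SUB r0<-Add2  regs: r0:Add2,r1:2,r2:Add1,r3:7
  c5: stall  regs: r0:Add2,r1:2,r2:Add1,r3:7
  c6: CDB Add1=4; stall  regs: r0:Add2,r1:2,r2:4,r3:7
  c7: CDB Mul1=49; issue MUL r0<-Mul1  regs: r0:Mul1,r1:2,r2:4,r3:7
  c8: CDB Mul2=4; issue SUB r1<-Add1  regs: r0:Mul1,r1:Add1,r2:4,r3:7
  c9: CDB Add2=-2; issue SUB r2<-Add2  regs: r0:Mul1,r1:Add1,r2:Add2,r3:7
  c10: stall  regs: r0:Mul1,r1:Add1,r2:Add2,r3:7
  c11: stall  regs: r0:Mul1,r1:Add1,r2:Add2,r3:7
  c12: CDB Mul1=28; stall  regs: r0:28,r1:Add1,r2:Add2,r3:7
  c13: stall  regs: r0:28,r1:Add1,r2:Add2,r3:7
  c14: stall  regs: r0:28,r1:Add1,r2:Add2,r3:7
  c15: CDB Add1=21; issue ADD r0<-Add1  regs: r0:Add1,r1:21,r2:Add2,r3:7
  c16: stall  regs: r0:Add1,r1:21,r2:Add2,r3:7
  c17: stall  regs: r0:Add1,r1:21,r2:Add2,r3:7
  c18: CDB Add2=7; issue SUB r3<-Add2  regs: r0:Add1,r1:21,r2:7,r3:Add2
  c19: -  regs: r0:Add1,r1:21,r2:7,r3:Add2

STATUS = VALUE 21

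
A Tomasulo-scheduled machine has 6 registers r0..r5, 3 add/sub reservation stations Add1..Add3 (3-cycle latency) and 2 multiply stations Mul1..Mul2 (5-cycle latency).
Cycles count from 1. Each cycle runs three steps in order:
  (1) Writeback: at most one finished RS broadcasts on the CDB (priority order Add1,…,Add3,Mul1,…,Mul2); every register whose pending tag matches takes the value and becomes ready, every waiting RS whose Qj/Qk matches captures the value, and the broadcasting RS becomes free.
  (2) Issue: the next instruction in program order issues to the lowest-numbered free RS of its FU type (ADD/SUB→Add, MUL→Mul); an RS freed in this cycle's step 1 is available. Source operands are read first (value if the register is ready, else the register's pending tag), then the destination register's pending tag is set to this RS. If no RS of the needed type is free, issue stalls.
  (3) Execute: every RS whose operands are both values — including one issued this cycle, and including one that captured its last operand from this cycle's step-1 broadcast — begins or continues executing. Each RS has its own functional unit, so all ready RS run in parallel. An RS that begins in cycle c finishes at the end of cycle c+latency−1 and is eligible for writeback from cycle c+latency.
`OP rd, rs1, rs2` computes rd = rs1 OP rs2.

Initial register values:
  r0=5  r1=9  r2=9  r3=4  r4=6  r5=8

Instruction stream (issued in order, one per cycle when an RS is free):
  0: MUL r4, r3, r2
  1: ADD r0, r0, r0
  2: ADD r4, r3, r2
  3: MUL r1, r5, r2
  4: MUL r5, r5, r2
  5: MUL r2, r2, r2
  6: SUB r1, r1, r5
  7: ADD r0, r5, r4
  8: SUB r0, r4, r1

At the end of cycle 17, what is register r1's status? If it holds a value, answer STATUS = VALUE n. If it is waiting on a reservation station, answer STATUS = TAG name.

STATUS = VALUE 0

cycle 1: issue MUL r4<-Mul1 // r0:5,r1:9,r2:9,r3:4,r4:Mul1,r5:8
cycle 2: issue ADD r0<-Add1 // r0:Add1,r1:9,r2:9,r3:4,r4:Mul1,r5:8
cycle 3: issue ADD r4<-Add2 // r0:Add1,r1:9,r2:9,r3:4,r4:Add2,r5:8
cycle 4: issue MUL r1<-Mul2 // r0:Add1,r1:Mul2,r2:9,r3:4,r4:Add2,r5:8
cycle 5: CDB Add1=10; stall // r0:10,r1:Mul2,r2:9,r3:4,r4:Add2,r5:8
cycle 6: CDB Add2=13; stall // r0:10,r1:Mul2,r2:9,r3:4,r4:13,r5:8
cycle 7: CDB Mul1=36; issue MUL r5<-Mul1 // r0:10,r1:Mul2,r2:9,r3:4,r4:13,r5:Mul1
cycle 8: stall // r0:10,r1:Mul2,r2:9,r3:4,r4:13,r5:Mul1
cycle 9: CDB Mul2=72; issue MUL r2<-Mul2 // r0:10,r1:72,r2:Mul2,r3:4,r4:13,r5:Mul1
cycle 10: issue SUB r1<-Add1 // r0:10,r1:Add1,r2:Mul2,r3:4,r4:13,r5:Mul1
cycle 11: issue ADD r0<-Add2 // r0:Add2,r1:Add1,r2:Mul2,r3:4,r4:13,r5:Mul1
cycle 12: CDB Mul1=72; issue SUB r0<-Add3 // r0:Add3,r1:Add1,r2:Mul2,r3:4,r4:13,r5:72
cycle 13: - // r0:Add3,r1:Add1,r2:Mul2,r3:4,r4:13,r5:72
cycle 14: CDB Mul2=81 // r0:Add3,r1:Add1,r2:81,r3:4,r4:13,r5:72
cycle 15: CDB Add1=0 // r0:Add3,r1:0,r2:81,r3:4,r4:13,r5:72
cycle 16: CDB Add2=85 // r0:Add3,r1:0,r2:81,r3:4,r4:13,r5:72
cycle 17: - // r0:Add3,r1:0,r2:81,r3:4,r4:13,r5:72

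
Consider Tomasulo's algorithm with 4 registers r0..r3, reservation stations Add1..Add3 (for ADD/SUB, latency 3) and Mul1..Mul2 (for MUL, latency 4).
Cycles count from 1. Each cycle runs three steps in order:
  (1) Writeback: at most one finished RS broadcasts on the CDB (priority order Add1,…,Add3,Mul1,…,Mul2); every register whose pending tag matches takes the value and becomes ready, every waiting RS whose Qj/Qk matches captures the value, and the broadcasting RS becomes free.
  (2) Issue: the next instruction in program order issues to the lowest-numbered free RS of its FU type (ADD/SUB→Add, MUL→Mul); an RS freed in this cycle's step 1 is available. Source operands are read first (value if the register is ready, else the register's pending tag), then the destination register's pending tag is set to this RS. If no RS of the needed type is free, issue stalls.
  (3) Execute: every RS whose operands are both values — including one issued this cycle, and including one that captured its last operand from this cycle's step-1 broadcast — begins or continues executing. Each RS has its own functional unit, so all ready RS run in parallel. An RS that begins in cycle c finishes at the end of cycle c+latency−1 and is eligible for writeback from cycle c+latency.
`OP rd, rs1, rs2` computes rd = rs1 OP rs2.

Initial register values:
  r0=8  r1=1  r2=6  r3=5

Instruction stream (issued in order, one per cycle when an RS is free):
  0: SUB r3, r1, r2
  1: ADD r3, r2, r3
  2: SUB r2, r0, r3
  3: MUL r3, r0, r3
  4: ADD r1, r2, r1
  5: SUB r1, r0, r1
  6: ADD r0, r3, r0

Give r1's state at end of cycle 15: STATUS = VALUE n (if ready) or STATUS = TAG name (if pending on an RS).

c1: issue SUB r3<-Add1 | r0:8,r1:1,r2:6,r3:Add1
c2: issue ADD r3<-Add2 | r0:8,r1:1,r2:6,r3:Add2
c3: issue SUB r2<-Add3 | r0:8,r1:1,r2:Add3,r3:Add2
c4: CDB Add1=-5; issue MUL r3<-Mul1 | r0:8,r1:1,r2:Add3,r3:Mul1
c5: issue ADD r1<-Add1 | r0:8,r1:Add1,r2:Add3,r3:Mul1
c6: stall | r0:8,r1:Add1,r2:Add3,r3:Mul1
c7: CDB Add2=1; issue SUB r1<-Add2 | r0:8,r1:Add2,r2:Add3,r3:Mul1
c8: stall | r0:8,r1:Add2,r2:Add3,r3:Mul1
c9: stall | r0:8,r1:Add2,r2:Add3,r3:Mul1
c10: CDB Add3=7; issue ADD r0<-Add3 | r0:Add3,r1:Add2,r2:7,r3:Mul1
c11: CDB Mul1=8 | r0:Add3,r1:Add2,r2:7,r3:8
c12: - | r0:Add3,r1:Add2,r2:7,r3:8
c13: CDB Add1=8 | r0:Add3,r1:Add2,r2:7,r3:8
c14: CDB Add3=16 | r0:16,r1:Add2,r2:7,r3:8
c15: - | r0:16,r1:Add2,r2:7,r3:8

STATUS = TAG Add2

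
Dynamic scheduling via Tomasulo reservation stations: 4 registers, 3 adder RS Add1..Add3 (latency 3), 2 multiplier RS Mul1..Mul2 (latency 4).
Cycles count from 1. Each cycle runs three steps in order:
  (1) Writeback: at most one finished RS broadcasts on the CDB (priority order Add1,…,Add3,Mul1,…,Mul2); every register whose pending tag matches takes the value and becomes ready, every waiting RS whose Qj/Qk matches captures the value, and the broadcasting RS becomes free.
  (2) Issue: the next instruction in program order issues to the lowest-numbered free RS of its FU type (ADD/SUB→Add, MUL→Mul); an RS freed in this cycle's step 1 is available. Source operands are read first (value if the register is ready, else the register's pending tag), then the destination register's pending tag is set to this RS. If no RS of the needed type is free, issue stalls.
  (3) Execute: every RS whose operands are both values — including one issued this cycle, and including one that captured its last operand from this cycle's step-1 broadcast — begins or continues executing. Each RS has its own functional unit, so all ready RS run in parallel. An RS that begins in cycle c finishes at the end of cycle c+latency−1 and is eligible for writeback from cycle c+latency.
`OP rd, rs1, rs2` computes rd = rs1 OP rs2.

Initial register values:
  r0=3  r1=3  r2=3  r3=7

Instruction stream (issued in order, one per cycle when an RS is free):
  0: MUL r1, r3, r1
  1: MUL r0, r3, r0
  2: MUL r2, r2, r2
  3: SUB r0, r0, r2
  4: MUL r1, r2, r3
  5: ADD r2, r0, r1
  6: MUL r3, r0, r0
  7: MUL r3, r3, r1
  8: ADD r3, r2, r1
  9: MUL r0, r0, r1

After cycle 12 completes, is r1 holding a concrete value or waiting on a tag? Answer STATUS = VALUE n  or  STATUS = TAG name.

STATUS = TAG Mul2

c1: issue MUL r1<-Mul1 | r0:3,r1:Mul1,r2:3,r3:7
c2: issue MUL r0<-Mul2 | r0:Mul2,r1:Mul1,r2:3,r3:7
c3: stall | r0:Mul2,r1:Mul1,r2:3,r3:7
c4: stall | r0:Mul2,r1:Mul1,r2:3,r3:7
c5: CDB Mul1=21; issue MUL r2<-Mul1 | r0:Mul2,r1:21,r2:Mul1,r3:7
c6: CDB Mul2=21; issue SUB r0<-Add1 | r0:Add1,r1:21,r2:Mul1,r3:7
c7: issue MUL r1<-Mul2 | r0:Add1,r1:Mul2,r2:Mul1,r3:7
c8: issue ADD r2<-Add2 | r0:Add1,r1:Mul2,r2:Add2,r3:7
c9: CDB Mul1=9; issue MUL r3<-Mul1 | r0:Add1,r1:Mul2,r2:Add2,r3:Mul1
c10: stall | r0:Add1,r1:Mul2,r2:Add2,r3:Mul1
c11: stall | r0:Add1,r1:Mul2,r2:Add2,r3:Mul1
c12: CDB Add1=12; stall | r0:12,r1:Mul2,r2:Add2,r3:Mul1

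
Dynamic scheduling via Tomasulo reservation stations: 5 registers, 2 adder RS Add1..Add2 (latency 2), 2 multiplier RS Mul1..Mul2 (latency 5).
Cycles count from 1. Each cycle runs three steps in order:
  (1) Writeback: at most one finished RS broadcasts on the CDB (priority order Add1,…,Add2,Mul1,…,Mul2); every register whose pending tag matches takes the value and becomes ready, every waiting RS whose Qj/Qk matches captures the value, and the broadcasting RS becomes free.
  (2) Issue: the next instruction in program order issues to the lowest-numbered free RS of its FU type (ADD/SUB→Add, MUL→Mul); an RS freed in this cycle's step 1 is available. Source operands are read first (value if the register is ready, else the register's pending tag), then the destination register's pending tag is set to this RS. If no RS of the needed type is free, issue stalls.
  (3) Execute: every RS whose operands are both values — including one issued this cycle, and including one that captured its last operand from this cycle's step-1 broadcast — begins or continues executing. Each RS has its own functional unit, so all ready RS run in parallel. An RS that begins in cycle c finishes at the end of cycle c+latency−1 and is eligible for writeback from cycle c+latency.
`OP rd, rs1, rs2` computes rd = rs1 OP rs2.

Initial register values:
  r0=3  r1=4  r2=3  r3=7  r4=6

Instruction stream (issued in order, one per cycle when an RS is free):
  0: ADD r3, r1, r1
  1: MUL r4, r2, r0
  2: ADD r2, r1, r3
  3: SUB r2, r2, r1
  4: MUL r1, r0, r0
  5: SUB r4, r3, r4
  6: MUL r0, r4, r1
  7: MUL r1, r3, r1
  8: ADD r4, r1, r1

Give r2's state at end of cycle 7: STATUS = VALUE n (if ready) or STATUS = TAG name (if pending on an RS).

STATUS = VALUE 8

cycle 1: issue ADD r3<-Add1 // r0:3,r1:4,r2:3,r3:Add1,r4:6
cycle 2: issue MUL r4<-Mul1 // r0:3,r1:4,r2:3,r3:Add1,r4:Mul1
cycle 3: CDB Add1=8; issue ADD r2<-Add1 // r0:3,r1:4,r2:Add1,r3:8,r4:Mul1
cycle 4: issue SUB r2<-Add2 // r0:3,r1:4,r2:Add2,r3:8,r4:Mul1
cycle 5: CDB Add1=12; issue MUL r1<-Mul2 // r0:3,r1:Mul2,r2:Add2,r3:8,r4:Mul1
cycle 6: issue SUB r4<-Add1 // r0:3,r1:Mul2,r2:Add2,r3:8,r4:Add1
cycle 7: CDB Add2=8; stall // r0:3,r1:Mul2,r2:8,r3:8,r4:Add1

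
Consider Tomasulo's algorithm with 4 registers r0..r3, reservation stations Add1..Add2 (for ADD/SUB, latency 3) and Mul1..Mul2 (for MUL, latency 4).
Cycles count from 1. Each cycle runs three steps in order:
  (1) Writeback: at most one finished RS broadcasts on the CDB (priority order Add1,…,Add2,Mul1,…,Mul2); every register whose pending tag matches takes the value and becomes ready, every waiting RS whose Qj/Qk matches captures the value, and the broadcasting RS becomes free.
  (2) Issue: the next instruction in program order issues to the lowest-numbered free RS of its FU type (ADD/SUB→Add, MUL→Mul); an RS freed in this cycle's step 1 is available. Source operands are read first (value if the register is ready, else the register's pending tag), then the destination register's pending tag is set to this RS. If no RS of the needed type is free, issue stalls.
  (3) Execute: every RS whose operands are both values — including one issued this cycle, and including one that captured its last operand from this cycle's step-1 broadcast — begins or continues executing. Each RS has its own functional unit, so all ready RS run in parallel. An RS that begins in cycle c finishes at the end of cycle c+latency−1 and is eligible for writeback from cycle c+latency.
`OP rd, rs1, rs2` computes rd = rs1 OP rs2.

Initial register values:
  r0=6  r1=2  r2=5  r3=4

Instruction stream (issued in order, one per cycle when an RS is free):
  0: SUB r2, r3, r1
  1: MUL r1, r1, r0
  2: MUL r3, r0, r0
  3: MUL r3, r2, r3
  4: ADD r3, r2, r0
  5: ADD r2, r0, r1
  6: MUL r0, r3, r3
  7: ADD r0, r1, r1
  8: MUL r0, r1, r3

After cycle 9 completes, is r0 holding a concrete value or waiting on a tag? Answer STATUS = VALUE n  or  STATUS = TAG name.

STATUS = TAG Mul2

  c1: issue SUB r2<-Add1  regs: r0:6,r1:2,r2:Add1,r3:4
  c2: issue MUL r1<-Mul1  regs: r0:6,r1:Mul1,r2:Add1,r3:4
  c3: issue MUL r3<-Mul2  regs: r0:6,r1:Mul1,r2:Add1,r3:Mul2
  c4: CDB Add1=2; stall  regs: r0:6,r1:Mul1,r2:2,r3:Mul2
  c5: stall  regs: r0:6,r1:Mul1,r2:2,r3:Mul2
  c6: CDB Mul1=12; issue MUL r3<-Mul1  regs: r0:6,r1:12,r2:2,r3:Mul1
  c7: CDB Mul2=36; issue ADD r3<-Add1  regs: r0:6,r1:12,r2:2,r3:Add1
  c8: issue ADD r2<-Add2  regs: r0:6,r1:12,r2:Add2,r3:Add1
  c9: issue MUL r0<-Mul2  regs: r0:Mul2,r1:12,r2:Add2,r3:Add1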